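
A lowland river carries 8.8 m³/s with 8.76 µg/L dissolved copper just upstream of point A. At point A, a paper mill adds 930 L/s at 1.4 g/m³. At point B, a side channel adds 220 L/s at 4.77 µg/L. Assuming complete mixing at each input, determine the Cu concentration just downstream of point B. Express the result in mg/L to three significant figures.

0.139 mg/L

8.76 µg/L = 0.00876 mg/L.
930 L/s = 0.93 m³/s.
After input A: C = (8.8·0.00876 + 0.93·1.4) / 9.73 = 0.1417 mg/L.
220 L/s = 0.22 m³/s.
4.77 µg/L = 0.00477 mg/L.
After input B: C = (9.73·0.1417 + 0.22·0.00477) / 9.95 = 0.1387 mg/L.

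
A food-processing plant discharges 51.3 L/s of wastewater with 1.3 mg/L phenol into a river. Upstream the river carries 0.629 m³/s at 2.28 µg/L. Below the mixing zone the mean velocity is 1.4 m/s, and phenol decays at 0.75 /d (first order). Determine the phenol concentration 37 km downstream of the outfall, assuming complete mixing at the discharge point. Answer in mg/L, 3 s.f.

51.3 L/s = 0.0513 m³/s.
2.28 µg/L = 0.00228 mg/L.
After complete mixing, C₀ = (0.0513·1.3 + 0.629·0.00228) / 0.6803 = 0.1001 mg/L.
Travel time t = 3.7e+04 m / 1.4 m/s = 2.643e+04 s = 0.3059 d.
C = 0.1001·exp(−0.75·0.3059) = 0.1001·0.795 = 0.07961 mg/L.

0.0796 mg/L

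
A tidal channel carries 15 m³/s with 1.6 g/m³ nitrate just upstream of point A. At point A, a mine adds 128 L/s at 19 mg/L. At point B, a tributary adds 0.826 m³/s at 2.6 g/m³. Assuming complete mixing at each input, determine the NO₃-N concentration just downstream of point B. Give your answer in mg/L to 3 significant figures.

1.79 mg/L

128 L/s = 0.128 m³/s.
After input A: C = (15·1.6 + 0.128·19) / 15.13 = 1.747 mg/L.
After input B: C = (15.13·1.747 + 0.826·2.6) / 15.95 = 1.791 mg/L.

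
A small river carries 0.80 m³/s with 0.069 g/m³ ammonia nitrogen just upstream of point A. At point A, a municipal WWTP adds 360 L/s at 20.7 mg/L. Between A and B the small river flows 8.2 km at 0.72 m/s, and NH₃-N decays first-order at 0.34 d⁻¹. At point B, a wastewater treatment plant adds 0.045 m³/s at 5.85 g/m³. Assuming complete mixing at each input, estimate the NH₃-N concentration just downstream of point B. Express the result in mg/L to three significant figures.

360 L/s = 0.36 m³/s.
After input A: C = (0.8·0.069 + 0.36·20.7) / 1.16 = 6.472 mg/L.
Over the 8.2 km reach to input B (t = 1.139e+04 s = 0.1318 d), decay gives C = 6.472·exp(−0.34·0.1318) = 6.188 mg/L.
After input B: C = (1.16·6.188 + 0.045·5.85) / 1.205 = 6.175 mg/L.

6.18 mg/L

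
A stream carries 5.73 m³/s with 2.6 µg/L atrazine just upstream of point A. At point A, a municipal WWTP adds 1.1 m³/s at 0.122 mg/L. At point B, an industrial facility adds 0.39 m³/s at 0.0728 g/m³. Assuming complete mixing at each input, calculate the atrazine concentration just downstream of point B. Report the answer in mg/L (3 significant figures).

2.6 µg/L = 0.0026 mg/L.
After input A: C = (5.73·0.0026 + 1.1·0.122) / 6.83 = 0.02183 mg/L.
After input B: C = (6.83·0.02183 + 0.39·0.0728) / 7.22 = 0.02458 mg/L.

0.0246 mg/L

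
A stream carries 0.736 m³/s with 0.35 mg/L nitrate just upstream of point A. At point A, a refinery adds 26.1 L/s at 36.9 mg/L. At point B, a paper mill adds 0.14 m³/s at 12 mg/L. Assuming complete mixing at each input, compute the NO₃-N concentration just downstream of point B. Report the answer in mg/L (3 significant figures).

3.22 mg/L

26.1 L/s = 0.0261 m³/s.
After input A: C = (0.736·0.35 + 0.0261·36.9) / 0.7621 = 1.602 mg/L.
After input B: C = (0.7621·1.602 + 0.14·12) / 0.9021 = 3.215 mg/L.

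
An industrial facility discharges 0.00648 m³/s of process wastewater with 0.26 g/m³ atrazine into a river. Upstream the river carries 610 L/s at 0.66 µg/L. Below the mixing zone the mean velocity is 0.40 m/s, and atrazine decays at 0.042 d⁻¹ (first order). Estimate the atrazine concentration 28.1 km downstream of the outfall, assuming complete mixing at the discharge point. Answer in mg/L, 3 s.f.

0.00327 mg/L

610 L/s = 0.61 m³/s.
0.66 µg/L = 0.00066 mg/L.
After complete mixing, C₀ = (0.00648·0.26 + 0.61·0.00066) / 0.6165 = 0.003386 mg/L.
Travel time t = 2.81e+04 m / 0.40 m/s = 7.025e+04 s = 0.8131 d.
C = 0.003386·exp(−0.042·0.8131) = 0.003386·0.9664 = 0.003272 mg/L.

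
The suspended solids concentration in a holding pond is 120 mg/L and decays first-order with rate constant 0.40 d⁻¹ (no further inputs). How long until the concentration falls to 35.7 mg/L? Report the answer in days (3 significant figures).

3.03 d

t = ln(C₀/C)/k = ln(120/35.7)/0.40 = 1.212/0.40 = 3.031 d.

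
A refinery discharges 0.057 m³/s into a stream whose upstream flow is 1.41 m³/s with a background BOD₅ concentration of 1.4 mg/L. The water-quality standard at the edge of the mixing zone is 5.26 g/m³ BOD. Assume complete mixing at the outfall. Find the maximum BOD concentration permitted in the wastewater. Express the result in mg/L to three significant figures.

101 mg/L

Mass balance: 5.26·1.467 = 0.057·Cₑ + 1.41·1.4.
Cₑ = (7.716 − 1.974) / 0.057 = 100.7 mg/L.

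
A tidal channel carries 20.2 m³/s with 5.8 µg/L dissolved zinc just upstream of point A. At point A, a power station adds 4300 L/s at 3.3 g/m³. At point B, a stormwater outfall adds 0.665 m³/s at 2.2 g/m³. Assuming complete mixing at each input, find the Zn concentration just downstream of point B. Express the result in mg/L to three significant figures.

5.8 µg/L = 0.0058 mg/L.
4300 L/s = 4.3 m³/s.
After input A: C = (20.2·0.0058 + 4.3·3.3) / 24.5 = 0.584 mg/L.
After input B: C = (24.5·0.584 + 0.665·2.2) / 25.16 = 0.6267 mg/L.

0.627 mg/L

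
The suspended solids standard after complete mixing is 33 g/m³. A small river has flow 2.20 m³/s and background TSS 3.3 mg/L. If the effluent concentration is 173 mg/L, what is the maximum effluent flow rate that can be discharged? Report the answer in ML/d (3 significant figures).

Mass balance at complete mixing: C_std·(Q_w + Q_r) = Q_w·C_e + Q_r·C_b.
Rearranging, Q_w = Q_r·(C_std − C_b)/(C_e − C_std) = 2.20·(33 − 3.3) / (173 − 33) = 0.4667 m³/s.
= 40.32 ML/d.

40.3 ML/d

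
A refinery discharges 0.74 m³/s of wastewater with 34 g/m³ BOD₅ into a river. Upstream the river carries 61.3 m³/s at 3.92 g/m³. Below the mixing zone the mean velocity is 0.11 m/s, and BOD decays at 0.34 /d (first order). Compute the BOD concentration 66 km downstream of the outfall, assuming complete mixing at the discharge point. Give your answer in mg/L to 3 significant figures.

0.404 mg/L

After complete mixing, C₀ = (0.74·34 + 61.3·3.92) / 62.04 = 4.279 mg/L.
Travel time t = 6.6e+04 m / 0.11 m/s = 6e+05 s = 6.944 d.
C = 4.279·exp(−0.34·6.944) = 4.279·0.09432 = 0.4036 mg/L.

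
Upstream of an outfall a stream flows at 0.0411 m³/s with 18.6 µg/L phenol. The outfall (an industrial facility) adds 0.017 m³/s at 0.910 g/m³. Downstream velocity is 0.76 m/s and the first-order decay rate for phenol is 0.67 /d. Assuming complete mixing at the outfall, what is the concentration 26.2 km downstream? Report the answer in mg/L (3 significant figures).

0.214 mg/L

18.6 µg/L = 0.0186 mg/L.
After complete mixing, C₀ = (0.017·0.91 + 0.0411·0.0186) / 0.0581 = 0.2794 mg/L.
Travel time t = 2.62e+04 m / 0.76 m/s = 3.447e+04 s = 0.399 d.
C = 0.2794·exp(−0.67·0.399) = 0.2794·0.7654 = 0.2139 mg/L.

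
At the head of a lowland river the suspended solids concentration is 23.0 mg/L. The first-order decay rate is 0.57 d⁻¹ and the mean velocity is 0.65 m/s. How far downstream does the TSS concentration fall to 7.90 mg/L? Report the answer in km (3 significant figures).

105 km

From C = C₀·e^(−kt), t = ln(C₀/C)/k = ln(23.0/7.90)/0.57 = 1.069/0.57 = 1.875 d.
Distance = v·t = 0.65 m/s × 1.62e+05 s = 1.053e+05 m = 105.3 km.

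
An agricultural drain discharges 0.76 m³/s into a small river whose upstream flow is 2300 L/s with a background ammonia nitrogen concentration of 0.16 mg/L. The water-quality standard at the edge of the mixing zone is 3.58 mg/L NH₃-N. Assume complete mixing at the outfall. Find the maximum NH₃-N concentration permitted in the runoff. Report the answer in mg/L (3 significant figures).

2300 L/s = 2.3 m³/s.
Mass balance: 3.58·3.06 = 0.76·Cₑ + 2.3·0.16.
Cₑ = (10.95 − 0.368) / 0.76 = 13.93 mg/L.

13.9 mg/L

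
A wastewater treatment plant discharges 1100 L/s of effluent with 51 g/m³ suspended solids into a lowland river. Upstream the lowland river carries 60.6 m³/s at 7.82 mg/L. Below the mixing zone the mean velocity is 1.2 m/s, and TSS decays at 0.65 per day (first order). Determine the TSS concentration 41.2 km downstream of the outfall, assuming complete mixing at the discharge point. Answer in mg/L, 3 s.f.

6.63 mg/L

1100 L/s = 1.1 m³/s.
After complete mixing, C₀ = (1.1·51 + 60.6·7.82) / 61.7 = 8.59 mg/L.
Travel time t = 4.12e+04 m / 1.2 m/s = 3.433e+04 s = 0.3974 d.
C = 8.59·exp(−0.65·0.3974) = 8.59·0.7724 = 6.634 mg/L.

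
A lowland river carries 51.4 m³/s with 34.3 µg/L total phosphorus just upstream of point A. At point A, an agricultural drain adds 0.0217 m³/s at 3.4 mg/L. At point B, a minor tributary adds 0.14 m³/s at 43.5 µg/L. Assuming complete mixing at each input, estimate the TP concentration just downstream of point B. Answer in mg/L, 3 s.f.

0.0357 mg/L

34.3 µg/L = 0.0343 mg/L.
After input A: C = (51.4·0.0343 + 0.0217·3.4) / 51.42 = 0.03572 mg/L.
43.5 µg/L = 0.0435 mg/L.
After input B: C = (51.42·0.03572 + 0.14·0.0435) / 51.56 = 0.03574 mg/L.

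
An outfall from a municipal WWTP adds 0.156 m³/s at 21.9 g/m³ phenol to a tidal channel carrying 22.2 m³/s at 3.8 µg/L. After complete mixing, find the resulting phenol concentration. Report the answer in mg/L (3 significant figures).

0.157 mg/L

3.8 µg/L = 0.0038 mg/L.
Conservation of mass across the mixing zone: C = (0.156·21.9 + 22.2·0.0038) / (0.156 + 22.2) = 3.501/22.36 = 0.1566 mg/L.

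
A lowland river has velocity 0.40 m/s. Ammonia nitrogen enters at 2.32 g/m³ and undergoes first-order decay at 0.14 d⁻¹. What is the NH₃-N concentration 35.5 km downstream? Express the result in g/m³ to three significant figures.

2.01 g/m³

Travel time t = 35.5 km / 0.40 m/s = 3.55e+04/0.40 = 8.875e+04 s = 1.027 d.
First-order decay: C = 2.32·exp(−0.14·1.027) = 2.32·0.8661 = 2.009 g/m³.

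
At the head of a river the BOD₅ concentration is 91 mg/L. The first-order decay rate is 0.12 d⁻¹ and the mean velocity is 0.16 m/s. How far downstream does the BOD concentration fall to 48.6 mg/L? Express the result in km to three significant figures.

72.3 km

From C = C₀·e^(−kt), t = ln(C₀/C)/k = ln(91/48.6)/0.12 = 0.6272/0.12 = 5.227 d.
Distance = v·t = 0.16 m/s × 4.516e+05 s = 7.226e+04 m = 72.26 km.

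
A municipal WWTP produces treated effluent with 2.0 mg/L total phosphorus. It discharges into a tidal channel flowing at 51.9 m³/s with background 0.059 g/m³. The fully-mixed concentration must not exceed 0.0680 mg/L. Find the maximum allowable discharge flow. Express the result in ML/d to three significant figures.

20.9 ML/d

Mass balance at complete mixing: C_std·(Q_w + Q_r) = Q_w·C_e + Q_r·C_b.
Rearranging, Q_w = Q_r·(C_std − C_b)/(C_e − C_std) = 51.9·(0.068 − 0.059) / (2 − 0.068) = 0.2418 m³/s.
= 20.89 ML/d.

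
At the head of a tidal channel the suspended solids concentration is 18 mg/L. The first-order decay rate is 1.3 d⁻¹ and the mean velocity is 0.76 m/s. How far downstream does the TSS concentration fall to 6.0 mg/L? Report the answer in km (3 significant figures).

From C = C₀·e^(−kt), t = ln(C₀/C)/k = ln(18/6.0)/1.3 = 1.099/1.3 = 0.8451 d.
Distance = v·t = 0.76 m/s × 7.302e+04 s = 5.549e+04 m = 55.49 km.

55.5 km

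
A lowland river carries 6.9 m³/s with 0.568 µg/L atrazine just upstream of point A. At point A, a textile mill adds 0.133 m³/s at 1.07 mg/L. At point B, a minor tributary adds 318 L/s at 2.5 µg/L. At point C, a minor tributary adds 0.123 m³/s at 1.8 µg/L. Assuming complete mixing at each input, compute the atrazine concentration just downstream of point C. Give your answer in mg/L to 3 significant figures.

0.568 µg/L = 0.000568 mg/L.
After input A: C = (6.9·0.000568 + 0.133·1.07) / 7.033 = 0.02079 mg/L.
318 L/s = 0.318 m³/s.
2.5 µg/L = 0.0025 mg/L.
After input B: C = (7.033·0.02079 + 0.318·0.0025) / 7.351 = 0.02 mg/L.
1.8 µg/L = 0.0018 mg/L.
After input C: C = (7.351·0.02 + 0.123·0.0018) / 7.474 = 0.0197 mg/L.

0.0197 mg/L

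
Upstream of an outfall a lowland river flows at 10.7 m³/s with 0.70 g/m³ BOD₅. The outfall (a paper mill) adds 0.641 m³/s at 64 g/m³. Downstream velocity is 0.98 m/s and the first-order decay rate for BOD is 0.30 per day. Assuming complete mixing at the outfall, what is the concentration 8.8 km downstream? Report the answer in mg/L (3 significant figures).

4.15 mg/L

After complete mixing, C₀ = (0.641·64 + 10.7·0.7) / 11.34 = 4.278 mg/L.
Travel time t = 8800 m / 0.98 m/s = 8980 s = 0.1039 d.
C = 4.278·exp(−0.30·0.1039) = 4.278·0.9693 = 4.146 mg/L.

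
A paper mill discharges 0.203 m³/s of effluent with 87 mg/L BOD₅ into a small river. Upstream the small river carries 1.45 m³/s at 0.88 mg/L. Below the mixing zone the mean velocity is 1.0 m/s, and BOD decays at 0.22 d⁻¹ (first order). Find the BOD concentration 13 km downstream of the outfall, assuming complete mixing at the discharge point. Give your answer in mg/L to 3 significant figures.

11.1 mg/L

After complete mixing, C₀ = (0.203·87 + 1.45·0.88) / 1.653 = 11.46 mg/L.
Travel time t = 1.3e+04 m / 1.0 m/s = 1.3e+04 s = 0.1505 d.
C = 11.46·exp(−0.22·0.1505) = 11.46·0.9674 = 11.08 mg/L.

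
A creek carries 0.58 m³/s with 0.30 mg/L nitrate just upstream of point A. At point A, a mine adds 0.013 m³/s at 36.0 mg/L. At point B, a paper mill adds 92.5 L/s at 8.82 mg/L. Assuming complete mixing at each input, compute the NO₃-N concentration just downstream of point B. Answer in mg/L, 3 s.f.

2.13 mg/L

After input A: C = (0.58·0.3 + 0.013·36) / 0.593 = 1.083 mg/L.
92.5 L/s = 0.0925 m³/s.
After input B: C = (0.593·1.083 + 0.0925·8.82) / 0.6855 = 2.127 mg/L.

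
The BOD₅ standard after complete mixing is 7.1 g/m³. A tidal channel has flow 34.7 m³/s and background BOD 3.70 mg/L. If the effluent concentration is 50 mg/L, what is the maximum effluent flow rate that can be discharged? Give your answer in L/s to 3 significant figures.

2750 L/s

Mass balance at complete mixing: C_std·(Q_w + Q_r) = Q_w·C_e + Q_r·C_b.
Rearranging, Q_w = Q_r·(C_std − C_b)/(C_e − C_std) = 34.7·(7.1 − 3.7) / (50 − 7.1) = 2.75 m³/s.
= 2750 L/s.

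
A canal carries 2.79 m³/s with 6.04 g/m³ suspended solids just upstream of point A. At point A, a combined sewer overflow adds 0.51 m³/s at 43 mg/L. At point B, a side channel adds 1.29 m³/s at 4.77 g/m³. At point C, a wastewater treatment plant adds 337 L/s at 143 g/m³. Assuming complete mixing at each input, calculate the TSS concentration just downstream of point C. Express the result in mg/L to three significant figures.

18.9 mg/L

After input A: C = (2.79·6.04 + 0.51·43) / 3.3 = 11.75 mg/L.
After input B: C = (3.3·11.75 + 1.29·4.77) / 4.59 = 9.79 mg/L.
337 L/s = 0.337 m³/s.
After input C: C = (4.59·9.79 + 0.337·143) / 4.927 = 18.9 mg/L.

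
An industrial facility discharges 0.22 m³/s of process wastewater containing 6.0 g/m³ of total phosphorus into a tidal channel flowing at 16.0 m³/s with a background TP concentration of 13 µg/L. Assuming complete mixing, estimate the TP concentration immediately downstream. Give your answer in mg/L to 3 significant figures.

0.0942 mg/L

13 µg/L = 0.013 mg/L.
Conservation of mass across the mixing zone: C = (0.22·6 + 16·0.013) / (0.22 + 16) = 1.528/16.22 = 0.0942 mg/L.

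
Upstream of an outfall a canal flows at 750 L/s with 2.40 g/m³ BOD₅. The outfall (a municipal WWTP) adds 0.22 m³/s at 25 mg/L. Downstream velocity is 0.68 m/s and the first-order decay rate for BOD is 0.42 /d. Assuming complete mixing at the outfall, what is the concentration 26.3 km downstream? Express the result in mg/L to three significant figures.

750 L/s = 0.75 m³/s.
After complete mixing, C₀ = (0.22·25 + 0.75·2.4) / 0.97 = 7.526 mg/L.
Travel time t = 2.63e+04 m / 0.68 m/s = 3.868e+04 s = 0.4476 d.
C = 7.526·exp(−0.42·0.4476) = 7.526·0.8286 = 6.236 mg/L.

6.24 mg/L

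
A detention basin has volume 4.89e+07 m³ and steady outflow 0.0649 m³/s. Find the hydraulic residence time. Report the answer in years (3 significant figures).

Q = 0.0649 m³/s × 3.156e+07 s/yr = 2.048e+06 m³/yr.
Hydraulic residence time τ = V/Q = 4.89e+07/2.048e+06 = 23.88 yr.

23.9 yr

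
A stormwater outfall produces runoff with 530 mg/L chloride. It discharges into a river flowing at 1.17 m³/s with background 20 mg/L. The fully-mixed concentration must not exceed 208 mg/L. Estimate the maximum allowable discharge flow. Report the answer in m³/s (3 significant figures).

0.683 m³/s

Mass balance at complete mixing: C_std·(Q_w + Q_r) = Q_w·C_e + Q_r·C_b.
Rearranging, Q_w = Q_r·(C_std − C_b)/(C_e − C_std) = 1.17·(208 − 20) / (530 − 208) = 0.6831 m³/s.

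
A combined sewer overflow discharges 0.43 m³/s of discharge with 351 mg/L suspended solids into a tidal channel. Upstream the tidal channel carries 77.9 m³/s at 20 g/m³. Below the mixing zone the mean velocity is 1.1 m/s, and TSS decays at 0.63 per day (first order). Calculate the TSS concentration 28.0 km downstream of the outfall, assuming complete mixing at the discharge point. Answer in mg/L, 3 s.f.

18.1 mg/L

After complete mixing, C₀ = (0.43·351 + 77.9·20) / 78.33 = 21.82 mg/L.
Travel time t = 2.8e+04 m / 1.1 m/s = 2.545e+04 s = 0.2946 d.
C = 21.82·exp(−0.63·0.2946) = 21.82·0.8306 = 18.12 mg/L.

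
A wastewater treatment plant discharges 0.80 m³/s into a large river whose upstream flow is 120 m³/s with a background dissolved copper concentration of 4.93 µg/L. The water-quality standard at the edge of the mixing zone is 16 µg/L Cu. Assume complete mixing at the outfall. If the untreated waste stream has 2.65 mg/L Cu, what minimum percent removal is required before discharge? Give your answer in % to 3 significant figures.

4.93 µg/L = 0.00493 mg/L.
16 µg/L = 0.016 mg/L.
Mass balance: 0.016·120.8 = 0.8·Cₑ + 120·0.00493.
Cₑ = (1.933 − 0.5916) / 0.8 = 1.677 mg/L.
Required removal = 1 − 1.677/2.65 = 36.74 %.

36.7 %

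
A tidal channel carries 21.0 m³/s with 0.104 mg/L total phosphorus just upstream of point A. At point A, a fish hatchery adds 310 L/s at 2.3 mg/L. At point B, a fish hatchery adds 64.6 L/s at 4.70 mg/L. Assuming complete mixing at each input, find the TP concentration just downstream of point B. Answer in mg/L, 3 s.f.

0.150 mg/L

310 L/s = 0.31 m³/s.
After input A: C = (21·0.104 + 0.31·2.3) / 21.31 = 0.1359 mg/L.
64.6 L/s = 0.0646 m³/s.
After input B: C = (21.31·0.1359 + 0.0646·4.7) / 21.37 = 0.1497 mg/L.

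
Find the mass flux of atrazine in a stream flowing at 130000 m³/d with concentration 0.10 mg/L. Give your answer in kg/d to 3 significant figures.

13.0 kg/d

130000 m³/d = 1.505 m³/s.
Mass flux = Q·C = 1.505 m³/s × 0.1 g/m³ = 0.1505 g/s.
= 0.1505 g/s × 86.4 = 13 kg/d.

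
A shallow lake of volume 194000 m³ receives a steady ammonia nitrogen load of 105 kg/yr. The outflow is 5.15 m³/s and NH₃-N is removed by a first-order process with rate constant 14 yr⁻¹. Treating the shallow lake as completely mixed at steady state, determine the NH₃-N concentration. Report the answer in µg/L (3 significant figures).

Outflow Q = 5.15 m³/s × 3.156e+07 s/yr = 1.625e+08 m³/yr.
Steady-state CSTR mass balance: W = Q·C + k·V·C, so C = W/(Q + kV).
Q + kV = 1.625e+08 + 14·194000 = 1.652e+08 m³/yr.
C = 105/1.652e+08 = 6.354e-07 kg/m³ = 0.0006354 mg/L = 0.6354 µg/L.

0.635 µg/L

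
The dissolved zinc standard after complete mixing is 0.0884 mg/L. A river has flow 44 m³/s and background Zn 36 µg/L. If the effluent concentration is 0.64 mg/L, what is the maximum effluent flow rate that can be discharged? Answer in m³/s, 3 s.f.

4.18 m³/s

36 µg/L = 0.036 mg/L.
Mass balance at complete mixing: C_std·(Q_w + Q_r) = Q_w·C_e + Q_r·C_b.
Rearranging, Q_w = Q_r·(C_std − C_b)/(C_e − C_std) = 44·(0.0884 − 0.036) / (0.64 − 0.0884) = 4.18 m³/s.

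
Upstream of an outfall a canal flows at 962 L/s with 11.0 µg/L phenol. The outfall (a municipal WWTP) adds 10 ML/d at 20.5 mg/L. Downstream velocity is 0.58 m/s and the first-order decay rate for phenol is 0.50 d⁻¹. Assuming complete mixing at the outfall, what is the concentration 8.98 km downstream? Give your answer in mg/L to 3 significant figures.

10 ML/d = 0.1157 m³/s.
962 L/s = 0.962 m³/s.
11.0 µg/L = 0.011 mg/L.
After complete mixing, C₀ = (0.1157·20.5 + 0.962·0.011) / 1.078 = 2.211 mg/L.
Travel time t = 8980 m / 0.58 m/s = 1.548e+04 s = 0.1792 d.
C = 2.211·exp(−0.50·0.1792) = 2.211·0.9143 = 2.022 mg/L.

2.02 mg/L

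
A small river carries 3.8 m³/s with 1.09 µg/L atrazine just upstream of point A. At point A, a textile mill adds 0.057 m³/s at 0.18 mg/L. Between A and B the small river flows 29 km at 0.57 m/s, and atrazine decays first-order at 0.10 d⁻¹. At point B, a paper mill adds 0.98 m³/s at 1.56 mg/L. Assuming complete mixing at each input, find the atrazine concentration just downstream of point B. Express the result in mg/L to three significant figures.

1.09 µg/L = 0.00109 mg/L.
After input A: C = (3.8·0.00109 + 0.057·0.18) / 3.857 = 0.003734 mg/L.
Over the 29 km reach to input B (t = 5.088e+04 s = 0.5889 d), decay gives C = 0.003734·exp(−0.10·0.5889) = 0.00352 mg/L.
After input B: C = (3.857·0.00352 + 0.98·1.56) / 4.837 = 0.3189 mg/L.

0.319 mg/L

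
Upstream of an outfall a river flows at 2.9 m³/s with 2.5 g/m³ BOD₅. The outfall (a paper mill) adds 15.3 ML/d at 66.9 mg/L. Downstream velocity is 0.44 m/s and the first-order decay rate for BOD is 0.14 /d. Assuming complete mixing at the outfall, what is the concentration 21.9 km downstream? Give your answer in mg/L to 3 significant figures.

5.73 mg/L

15.3 ML/d = 0.1771 m³/s.
After complete mixing, C₀ = (0.1771·66.9 + 2.9·2.5) / 3.077 = 6.206 mg/L.
Travel time t = 2.19e+04 m / 0.44 m/s = 4.977e+04 s = 0.5761 d.
C = 6.206·exp(−0.14·0.5761) = 6.206·0.9225 = 5.725 mg/L.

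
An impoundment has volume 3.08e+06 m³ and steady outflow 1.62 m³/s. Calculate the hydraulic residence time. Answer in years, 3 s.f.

0.0602 yr

Q = 1.62 m³/s × 3.156e+07 s/yr = 5.112e+07 m³/yr.
Hydraulic residence time τ = V/Q = 3.08e+06/5.112e+07 = 0.06025 yr.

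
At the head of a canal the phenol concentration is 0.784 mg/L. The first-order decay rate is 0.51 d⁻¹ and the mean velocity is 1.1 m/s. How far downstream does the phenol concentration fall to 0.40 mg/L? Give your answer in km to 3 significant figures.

From C = C₀·e^(−kt), t = ln(C₀/C)/k = ln(0.784/0.40)/0.51 = 0.6729/0.51 = 1.319 d.
Distance = v·t = 1.1 m/s × 1.14e+05 s = 1.254e+05 m = 125.4 km.

125 km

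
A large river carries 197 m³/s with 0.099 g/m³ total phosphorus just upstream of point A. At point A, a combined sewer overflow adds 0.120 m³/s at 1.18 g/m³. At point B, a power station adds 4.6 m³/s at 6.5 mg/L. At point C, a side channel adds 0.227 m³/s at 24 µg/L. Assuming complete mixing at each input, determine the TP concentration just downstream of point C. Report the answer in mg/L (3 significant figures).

0.245 mg/L

After input A: C = (197·0.099 + 0.12·1.18) / 197.1 = 0.09966 mg/L.
After input B: C = (197.1·0.09966 + 4.6·6.5) / 201.7 = 0.2456 mg/L.
24 µg/L = 0.024 mg/L.
After input C: C = (201.7·0.2456 + 0.227·0.024) / 201.9 = 0.2454 mg/L.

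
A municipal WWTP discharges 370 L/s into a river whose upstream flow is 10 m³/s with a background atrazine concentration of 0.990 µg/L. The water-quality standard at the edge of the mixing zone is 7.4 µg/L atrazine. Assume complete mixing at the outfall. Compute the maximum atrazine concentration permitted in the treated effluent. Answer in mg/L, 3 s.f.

370 L/s = 0.37 m³/s.
0.990 µg/L = 0.00099 mg/L.
7.4 µg/L = 0.0074 mg/L.
Mass balance: 0.0074·10.37 = 0.37·Cₑ + 10·0.00099.
Cₑ = (0.07674 − 0.0099) / 0.37 = 0.1806 mg/L.

0.181 mg/L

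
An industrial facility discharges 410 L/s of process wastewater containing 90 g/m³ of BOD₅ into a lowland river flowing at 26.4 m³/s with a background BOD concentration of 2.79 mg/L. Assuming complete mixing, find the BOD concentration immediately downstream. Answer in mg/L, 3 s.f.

410 L/s = 0.41 m³/s.
Conservation of mass across the mixing zone: C = (0.41·90 + 26.4·2.79) / (0.41 + 26.4) = 110.6/26.81 = 4.124 mg/L.

4.12 mg/L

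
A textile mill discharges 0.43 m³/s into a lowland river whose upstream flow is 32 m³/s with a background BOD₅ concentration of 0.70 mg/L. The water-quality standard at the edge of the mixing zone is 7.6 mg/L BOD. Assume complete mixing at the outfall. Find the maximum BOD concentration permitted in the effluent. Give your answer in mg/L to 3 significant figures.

Mass balance: 7.6·32.43 = 0.43·Cₑ + 32·0.7.
Cₑ = (246.5 − 22.4) / 0.43 = 521.1 mg/L.

521 mg/L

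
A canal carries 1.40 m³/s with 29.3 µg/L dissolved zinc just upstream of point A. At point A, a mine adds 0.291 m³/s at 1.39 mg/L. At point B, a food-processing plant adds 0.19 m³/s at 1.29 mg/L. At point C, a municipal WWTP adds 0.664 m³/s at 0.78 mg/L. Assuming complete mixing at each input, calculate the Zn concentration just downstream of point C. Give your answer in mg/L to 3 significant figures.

29.3 µg/L = 0.0293 mg/L.
After input A: C = (1.4·0.0293 + 0.291·1.39) / 1.691 = 0.2635 mg/L.
After input B: C = (1.691·0.2635 + 0.19·1.29) / 1.881 = 0.3672 mg/L.
After input C: C = (1.881·0.3672 + 0.664·0.78) / 2.545 = 0.4749 mg/L.

0.475 mg/L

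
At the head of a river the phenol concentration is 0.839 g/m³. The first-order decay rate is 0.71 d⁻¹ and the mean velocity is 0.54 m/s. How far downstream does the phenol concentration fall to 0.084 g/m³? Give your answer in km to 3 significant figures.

From C = C₀·e^(−kt), t = ln(C₀/C)/k = ln(0.839/0.084)/0.71 = 2.301/0.71 = 3.241 d.
Distance = v·t = 0.54 m/s × 2.801e+05 s = 1.512e+05 m = 151.2 km.

151 km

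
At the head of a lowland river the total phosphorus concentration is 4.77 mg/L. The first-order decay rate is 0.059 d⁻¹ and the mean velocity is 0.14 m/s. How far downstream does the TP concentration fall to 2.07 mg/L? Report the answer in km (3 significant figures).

From C = C₀·e^(−kt), t = ln(C₀/C)/k = ln(4.77/2.07)/0.059 = 0.8348/0.059 = 14.15 d.
Distance = v·t = 0.14 m/s × 1.222e+06 s = 1.711e+05 m = 171.1 km.

171 km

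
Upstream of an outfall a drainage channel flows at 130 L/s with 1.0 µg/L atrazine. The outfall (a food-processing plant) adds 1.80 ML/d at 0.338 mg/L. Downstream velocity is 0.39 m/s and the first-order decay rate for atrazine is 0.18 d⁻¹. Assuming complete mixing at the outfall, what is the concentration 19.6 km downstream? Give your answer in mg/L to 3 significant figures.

1.80 ML/d = 0.02083 m³/s.
130 L/s = 0.13 m³/s.
1.0 µg/L = 0.001 mg/L.
After complete mixing, C₀ = (0.02083·0.338 + 0.13·0.001) / 0.1508 = 0.04755 mg/L.
Travel time t = 1.96e+04 m / 0.39 m/s = 5.026e+04 s = 0.5817 d.
C = 0.04755·exp(−0.18·0.5817) = 0.04755·0.9006 = 0.04282 mg/L.

0.0428 mg/L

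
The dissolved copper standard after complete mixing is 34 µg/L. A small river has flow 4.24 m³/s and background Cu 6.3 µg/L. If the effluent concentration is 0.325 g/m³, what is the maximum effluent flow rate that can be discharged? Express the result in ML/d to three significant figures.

6.3 µg/L = 0.0063 mg/L.
34 µg/L = 0.034 mg/L.
Mass balance at complete mixing: C_std·(Q_w + Q_r) = Q_w·C_e + Q_r·C_b.
Rearranging, Q_w = Q_r·(C_std − C_b)/(C_e − C_std) = 4.24·(0.034 − 0.0063) / (0.325 − 0.034) = 0.4036 m³/s.
= 34.87 ML/d.

34.9 ML/d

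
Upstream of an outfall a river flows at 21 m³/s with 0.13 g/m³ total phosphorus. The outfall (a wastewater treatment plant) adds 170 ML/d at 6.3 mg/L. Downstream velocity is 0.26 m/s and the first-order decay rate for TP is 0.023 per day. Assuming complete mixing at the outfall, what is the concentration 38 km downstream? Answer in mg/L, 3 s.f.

0.633 mg/L

170 ML/d = 1.968 m³/s.
After complete mixing, C₀ = (1.968·6.3 + 21·0.13) / 22.97 = 0.6586 mg/L.
Travel time t = 3.8e+04 m / 0.26 m/s = 1.462e+05 s = 1.692 d.
C = 0.6586·exp(−0.023·1.692) = 0.6586·0.9618 = 0.6334 mg/L.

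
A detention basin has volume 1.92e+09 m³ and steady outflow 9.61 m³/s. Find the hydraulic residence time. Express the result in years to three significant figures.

6.33 yr

Q = 9.61 m³/s × 3.156e+07 s/yr = 3.033e+08 m³/yr.
Hydraulic residence time τ = V/Q = 1.92e+09/3.033e+08 = 6.331 yr.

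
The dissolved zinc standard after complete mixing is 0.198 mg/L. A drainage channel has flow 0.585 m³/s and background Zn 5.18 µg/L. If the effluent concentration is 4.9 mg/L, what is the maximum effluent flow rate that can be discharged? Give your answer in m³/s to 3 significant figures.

0.0240 m³/s

5.18 µg/L = 0.00518 mg/L.
Mass balance at complete mixing: C_std·(Q_w + Q_r) = Q_w·C_e + Q_r·C_b.
Rearranging, Q_w = Q_r·(C_std − C_b)/(C_e − C_std) = 0.585·(0.198 − 0.00518) / (4.9 − 0.198) = 0.02399 m³/s.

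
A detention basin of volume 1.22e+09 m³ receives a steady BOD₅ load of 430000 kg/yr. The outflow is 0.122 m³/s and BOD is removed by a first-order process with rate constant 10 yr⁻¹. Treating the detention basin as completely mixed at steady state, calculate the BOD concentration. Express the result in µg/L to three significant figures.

35.2 µg/L

Outflow Q = 0.122 m³/s × 3.156e+07 s/yr = 3.85e+06 m³/yr.
Steady-state CSTR mass balance: W = Q·C + k·V·C, so C = W/(Q + kV).
Q + kV = 3.85e+06 + 10·1.22e+09 = 1.22e+10 m³/yr.
C = 430000/1.22e+10 = 3.523e-05 kg/m³ = 0.03523 mg/L = 35.23 µg/L.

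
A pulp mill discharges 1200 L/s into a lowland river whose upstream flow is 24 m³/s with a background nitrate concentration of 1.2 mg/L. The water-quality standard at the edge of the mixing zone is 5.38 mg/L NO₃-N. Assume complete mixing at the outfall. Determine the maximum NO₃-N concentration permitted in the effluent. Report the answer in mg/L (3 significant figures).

89.0 mg/L

1200 L/s = 1.2 m³/s.
Mass balance: 5.38·25.2 = 1.2·Cₑ + 24·1.2.
Cₑ = (135.6 − 28.8) / 1.2 = 88.98 mg/L.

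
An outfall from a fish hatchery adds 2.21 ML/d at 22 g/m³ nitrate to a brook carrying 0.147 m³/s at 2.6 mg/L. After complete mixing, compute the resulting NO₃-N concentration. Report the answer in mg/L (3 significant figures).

2.21 ML/d = 0.02558 m³/s.
Conservation of mass across the mixing zone: C = (0.02558·22 + 0.147·2.6) / (0.02558 + 0.147) = 0.9449/0.1726 = 5.475 mg/L.

5.48 mg/L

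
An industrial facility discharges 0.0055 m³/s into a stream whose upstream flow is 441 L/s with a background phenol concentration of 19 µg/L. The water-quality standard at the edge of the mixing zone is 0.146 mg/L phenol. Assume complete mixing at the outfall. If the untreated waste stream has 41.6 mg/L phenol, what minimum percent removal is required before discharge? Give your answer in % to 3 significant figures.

75.2 %

441 L/s = 0.441 m³/s.
19 µg/L = 0.019 mg/L.
Mass balance: 0.146·0.4465 = 0.0055·Cₑ + 0.441·0.019.
Cₑ = (0.06519 − 0.008379) / 0.0055 = 10.33 mg/L.
Required removal = 1 − 10.33/41.6 = 75.17 %.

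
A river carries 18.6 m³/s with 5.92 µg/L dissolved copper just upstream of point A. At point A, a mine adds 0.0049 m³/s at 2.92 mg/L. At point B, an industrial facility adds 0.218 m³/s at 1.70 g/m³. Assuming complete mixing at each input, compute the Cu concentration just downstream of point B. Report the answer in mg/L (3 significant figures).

0.0263 mg/L

5.92 µg/L = 0.00592 mg/L.
After input A: C = (18.6·0.00592 + 0.0049·2.92) / 18.6 = 0.006687 mg/L.
After input B: C = (18.6·0.006687 + 0.218·1.7) / 18.82 = 0.0263 mg/L.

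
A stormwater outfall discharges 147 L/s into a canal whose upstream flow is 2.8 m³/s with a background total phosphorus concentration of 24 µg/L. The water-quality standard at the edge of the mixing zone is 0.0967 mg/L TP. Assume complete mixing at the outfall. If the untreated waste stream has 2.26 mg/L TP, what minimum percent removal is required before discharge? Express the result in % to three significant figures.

34.4 %

147 L/s = 0.147 m³/s.
24 µg/L = 0.024 mg/L.
Mass balance: 0.0967·2.947 = 0.147·Cₑ + 2.8·0.024.
Cₑ = (0.285 − 0.0672) / 0.147 = 1.481 mg/L.
Required removal = 1 − 1.481/2.26 = 34.45 %.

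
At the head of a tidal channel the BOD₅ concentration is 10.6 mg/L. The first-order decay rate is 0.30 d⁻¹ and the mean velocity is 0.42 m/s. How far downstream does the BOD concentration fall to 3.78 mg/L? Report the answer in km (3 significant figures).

125 km

From C = C₀·e^(−kt), t = ln(C₀/C)/k = ln(10.6/3.78)/0.30 = 1.031/0.30 = 3.437 d.
Distance = v·t = 0.42 m/s × 2.97e+05 s = 1.247e+05 m = 124.7 km.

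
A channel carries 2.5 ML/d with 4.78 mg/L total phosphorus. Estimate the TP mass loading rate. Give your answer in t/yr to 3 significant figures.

4.36 t/yr

2.5 ML/d = 0.02894 m³/s.
Mass flux = Q·C = 0.02894 m³/s × 4.78 g/m³ = 0.1383 g/s.
= 0.1383 g/s × 31.56 = 4.365 t/yr.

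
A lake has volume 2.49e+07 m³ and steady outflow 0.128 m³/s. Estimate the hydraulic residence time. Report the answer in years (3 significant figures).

6.16 yr

Q = 0.128 m³/s × 3.156e+07 s/yr = 4.039e+06 m³/yr.
Hydraulic residence time τ = V/Q = 2.49e+07/4.039e+06 = 6.164 yr.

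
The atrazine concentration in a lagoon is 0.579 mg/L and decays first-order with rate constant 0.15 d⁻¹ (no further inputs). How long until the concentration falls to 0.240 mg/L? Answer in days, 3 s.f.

5.87 d

t = ln(C₀/C)/k = ln(0.579/0.240)/0.15 = 0.8807/0.15 = 5.871 d.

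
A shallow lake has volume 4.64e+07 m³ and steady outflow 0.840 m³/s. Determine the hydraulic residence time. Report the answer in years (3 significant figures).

Q = 0.840 m³/s × 3.156e+07 s/yr = 2.651e+07 m³/yr.
Hydraulic residence time τ = V/Q = 4.64e+07/2.651e+07 = 1.75 yr.

1.75 yr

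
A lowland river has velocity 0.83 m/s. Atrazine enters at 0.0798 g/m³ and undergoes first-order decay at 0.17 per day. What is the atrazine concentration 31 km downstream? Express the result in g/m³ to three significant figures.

Travel time t = 31 km / 0.83 m/s = 3.1e+04/0.83 = 3.735e+04 s = 0.4323 d.
First-order decay: C = 0.0798·exp(−0.17·0.4323) = 0.0798·0.9291 = 0.07415 g/m³.

0.0741 g/m³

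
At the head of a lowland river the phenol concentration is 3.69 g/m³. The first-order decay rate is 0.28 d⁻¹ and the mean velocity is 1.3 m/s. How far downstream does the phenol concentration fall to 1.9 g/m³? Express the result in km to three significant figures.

266 km

From C = C₀·e^(−kt), t = ln(C₀/C)/k = ln(3.69/1.9)/0.28 = 0.6638/0.28 = 2.371 d.
Distance = v·t = 1.3 m/s × 2.048e+05 s = 2.663e+05 m = 266.3 km.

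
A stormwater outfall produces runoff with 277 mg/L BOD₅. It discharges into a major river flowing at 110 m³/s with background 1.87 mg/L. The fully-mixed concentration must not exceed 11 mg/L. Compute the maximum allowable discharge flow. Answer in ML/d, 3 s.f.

326 ML/d

Mass balance at complete mixing: C_std·(Q_w + Q_r) = Q_w·C_e + Q_r·C_b.
Rearranging, Q_w = Q_r·(C_std − C_b)/(C_e − C_std) = 110·(11 − 1.87) / (277 − 11) = 3.776 m³/s.
= 326.2 ML/d.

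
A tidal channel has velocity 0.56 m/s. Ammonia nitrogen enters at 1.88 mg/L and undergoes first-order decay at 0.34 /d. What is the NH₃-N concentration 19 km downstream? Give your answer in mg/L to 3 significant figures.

1.65 mg/L

Travel time t = 19 km / 0.56 m/s = 1.9e+04/0.56 = 3.393e+04 s = 0.3927 d.
First-order decay: C = 1.88·exp(−0.34·0.3927) = 1.88·0.875 = 1.645 mg/L.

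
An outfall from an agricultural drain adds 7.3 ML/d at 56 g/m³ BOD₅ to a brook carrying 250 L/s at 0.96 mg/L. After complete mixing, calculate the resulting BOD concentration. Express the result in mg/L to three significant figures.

14.9 mg/L

7.3 ML/d = 0.08449 m³/s.
250 L/s = 0.25 m³/s.
Flow-weighted mixing gives C = (0.08449·56 + 0.25·0.96) / (0.08449 + 0.25) = 4.971/0.3345 = 14.86 mg/L.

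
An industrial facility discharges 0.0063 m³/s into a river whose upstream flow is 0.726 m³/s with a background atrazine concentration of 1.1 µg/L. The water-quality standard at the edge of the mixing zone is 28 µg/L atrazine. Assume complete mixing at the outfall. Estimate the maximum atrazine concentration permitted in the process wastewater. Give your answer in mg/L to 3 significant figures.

3.13 mg/L

1.1 µg/L = 0.0011 mg/L.
28 µg/L = 0.028 mg/L.
Mass balance: 0.028·0.7323 = 0.0063·Cₑ + 0.726·0.0011.
Cₑ = (0.0205 − 0.0007986) / 0.0063 = 3.128 mg/L.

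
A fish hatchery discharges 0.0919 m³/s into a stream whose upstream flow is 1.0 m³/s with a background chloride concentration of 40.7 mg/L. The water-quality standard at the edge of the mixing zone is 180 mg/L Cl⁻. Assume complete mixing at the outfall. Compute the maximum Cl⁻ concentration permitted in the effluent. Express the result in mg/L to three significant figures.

Mass balance: 180·1.092 = 0.0919·Cₑ + 1·40.7.
Cₑ = (196.5 − 40.7) / 0.0919 = 1696 mg/L.

1700 mg/L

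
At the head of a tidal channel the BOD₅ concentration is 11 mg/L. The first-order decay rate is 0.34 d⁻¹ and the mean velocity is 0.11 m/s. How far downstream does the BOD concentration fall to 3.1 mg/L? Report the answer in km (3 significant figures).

35.4 km

From C = C₀·e^(−kt), t = ln(C₀/C)/k = ln(11/3.1)/0.34 = 1.266/0.34 = 3.725 d.
Distance = v·t = 0.11 m/s × 3.218e+05 s = 3.54e+04 m = 35.4 km.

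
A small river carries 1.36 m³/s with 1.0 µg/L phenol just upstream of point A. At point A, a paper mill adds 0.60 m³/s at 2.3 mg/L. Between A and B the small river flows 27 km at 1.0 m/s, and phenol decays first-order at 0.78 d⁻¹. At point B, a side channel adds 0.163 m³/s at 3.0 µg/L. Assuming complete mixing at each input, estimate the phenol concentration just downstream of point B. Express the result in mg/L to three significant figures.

0.510 mg/L

1.0 µg/L = 0.001 mg/L.
After input A: C = (1.36·0.001 + 0.6·2.3) / 1.96 = 0.7048 mg/L.
Over the 27 km reach to input B (t = 2.7e+04 s = 0.3125 d), decay gives C = 0.7048·exp(−0.78·0.3125) = 0.5523 mg/L.
3.0 µg/L = 0.003 mg/L.
After input B: C = (1.96·0.5523 + 0.163·0.003) / 2.123 = 0.5101 mg/L.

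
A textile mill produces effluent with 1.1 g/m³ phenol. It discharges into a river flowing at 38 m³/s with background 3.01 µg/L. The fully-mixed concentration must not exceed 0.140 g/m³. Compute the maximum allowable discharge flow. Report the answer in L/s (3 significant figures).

3.01 µg/L = 0.00301 mg/L.
Mass balance at complete mixing: C_std·(Q_w + Q_r) = Q_w·C_e + Q_r·C_b.
Rearranging, Q_w = Q_r·(C_std − C_b)/(C_e − C_std) = 38·(0.14 − 0.00301) / (1.1 − 0.14) = 5.423 m³/s.
= 5423 L/s.

5420 L/s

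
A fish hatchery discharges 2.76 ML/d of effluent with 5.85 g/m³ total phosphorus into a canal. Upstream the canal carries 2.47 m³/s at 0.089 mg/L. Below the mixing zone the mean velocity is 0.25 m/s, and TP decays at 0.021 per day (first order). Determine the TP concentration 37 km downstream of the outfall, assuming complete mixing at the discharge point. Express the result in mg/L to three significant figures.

0.157 mg/L

2.76 ML/d = 0.03194 m³/s.
After complete mixing, C₀ = (0.03194·5.85 + 2.47·0.089) / 2.502 = 0.1626 mg/L.
Travel time t = 3.7e+04 m / 0.25 m/s = 1.48e+05 s = 1.713 d.
C = 0.1626·exp(−0.021·1.713) = 0.1626·0.9647 = 0.1568 mg/L.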